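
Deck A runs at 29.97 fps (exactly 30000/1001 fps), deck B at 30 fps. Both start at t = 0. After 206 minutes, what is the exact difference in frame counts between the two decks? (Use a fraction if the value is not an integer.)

370800/1001 frames

206 min = 12360 s.
A emits 30000/1001 × 12360 = 370800000/1001 frames; B emits 30 × 12360 = 370800.
Difference = 370800/1001 frames (≈ 370.4296); B is ahead of A.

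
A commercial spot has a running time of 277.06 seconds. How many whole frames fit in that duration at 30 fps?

Frames = 277.06 × 30 = 41559/5 ≈ 8311.8000.
Complete frames: 8311.

8311 frames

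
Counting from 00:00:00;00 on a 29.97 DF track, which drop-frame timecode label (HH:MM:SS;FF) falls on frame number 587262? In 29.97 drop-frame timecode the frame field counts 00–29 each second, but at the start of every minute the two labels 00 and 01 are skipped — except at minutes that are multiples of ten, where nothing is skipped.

05:26:35;00

Each 10-minute DF block holds 10 × 60 × 30 − 9 × 2 = 17982 frames. 587262 ÷ 17982 → 32 full blocks, remainder 11838.
Within the partial block the first minute is 1800 frames and each further minute 1798, so 6 further minute boundaries passed. Total skipped labels = 18 × 32 + 2 × 6 = 588.
Non-drop label index = 587262 + 588 = 587850; at 30 labels/s that is 05:26:35:00, i.e. DF 05:26:35;00.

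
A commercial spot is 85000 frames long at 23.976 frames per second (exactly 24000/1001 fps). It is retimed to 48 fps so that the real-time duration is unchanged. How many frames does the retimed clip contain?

170170 frames

Target frames = source frames × (target rate / source rate) = 85000 × (48)/(24000/1001) = 85000 × 1001/500 = 170170.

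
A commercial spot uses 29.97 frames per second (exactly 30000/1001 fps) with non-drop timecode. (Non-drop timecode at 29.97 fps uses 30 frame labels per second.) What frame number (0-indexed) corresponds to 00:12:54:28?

23248

Total seconds to the label: (0 × 3600 + 12 × 60 + 54) = 774.
Frame index = 774 × 30 + 28 = 23248.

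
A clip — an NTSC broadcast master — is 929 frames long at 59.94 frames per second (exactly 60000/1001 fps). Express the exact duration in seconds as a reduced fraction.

Running time = 929 ÷ (60000/1001) = 929 × 1001/60000 = 929929/60000 s.

929929/60000 seconds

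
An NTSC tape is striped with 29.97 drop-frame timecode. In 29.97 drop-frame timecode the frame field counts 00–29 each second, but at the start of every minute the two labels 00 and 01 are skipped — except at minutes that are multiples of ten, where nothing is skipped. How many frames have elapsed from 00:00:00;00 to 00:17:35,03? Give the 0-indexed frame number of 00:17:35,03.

As if non-drop at 30 labels/s: (0 × 3600 + 17 × 60 + 35) × 30 + 3 = 31653.
Minute boundaries passed: 17; those not divisible by 10: 17 − 1 = 16; dropped labels = 2 × 16 = 32.
Actual frame index = 31653 − 32 = 31621.

31621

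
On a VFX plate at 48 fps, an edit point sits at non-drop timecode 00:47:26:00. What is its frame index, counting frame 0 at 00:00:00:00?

136608

Total seconds to the label: (0 × 3600 + 47 × 60 + 26) = 2846.
Frame index = 2846 × 48 + 0 = 136608.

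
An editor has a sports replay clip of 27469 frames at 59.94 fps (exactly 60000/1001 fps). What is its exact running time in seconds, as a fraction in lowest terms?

Running time = 27469 ÷ (60000/1001) = 27469 × 1001/60000 = 27496469/60000 s.

27496469/60000 seconds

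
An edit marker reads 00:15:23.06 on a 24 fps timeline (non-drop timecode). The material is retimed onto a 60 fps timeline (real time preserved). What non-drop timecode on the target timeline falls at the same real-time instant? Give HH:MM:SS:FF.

00:15:23:15

Source frame index: (0×3600 + 15×60 + 23) × 24 + 6 = 22158.
Real time: 22158 / (24) = 3693/4 s.
Target frame: (3693/4) × (60) = 55395.
At 60 labels/s: frame 55395 → 00:15:23:15.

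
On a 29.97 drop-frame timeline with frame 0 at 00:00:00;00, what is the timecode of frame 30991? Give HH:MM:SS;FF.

00:17:14;03

Ten DF minutes hold 17982 frames, so frame 30991 lies in block 1 (frames 17982–35963) with 13009 frames into that block.
The block's first minute is 1800 frames and the rest 1798 each; 13009 frames reaches minute 7, so 1 × 18 + 7 × 2 = 32 labels have been skipped so far.
Adding those back, label number 30991 + 32 = 31023 at 30 labels/s is 1034 s + 3 f = 0 h 17 min 14 s frame 3, i.e. 00:17:14;03.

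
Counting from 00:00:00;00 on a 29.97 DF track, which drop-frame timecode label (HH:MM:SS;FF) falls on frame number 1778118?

Each 10-minute DF block holds 10 × 60 × 30 − 9 × 2 = 17982 frames. 1778118 ÷ 17982 → 98 full blocks, remainder 15882.
Within the partial block the first minute is 1800 frames and each further minute 1798, so 8 further minute boundaries passed. Total skipped labels = 18 × 98 + 2 × 8 = 1780.
Non-drop label index = 1778118 + 1780 = 1779898; at 30 labels/s that is 16:28:49:28, i.e. DF 16:28:49;28.

16:28:49;28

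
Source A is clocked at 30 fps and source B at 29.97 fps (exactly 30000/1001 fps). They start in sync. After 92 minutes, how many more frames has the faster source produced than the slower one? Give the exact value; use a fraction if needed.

92 min = 5520 s.
A emits 30 × 5520 = 165600 frames; B emits 30000/1001 × 5520 = 165600000/1001.
Difference = 165600/1001 frames (≈ 165.4346); B is behind A.

165600/1001 frames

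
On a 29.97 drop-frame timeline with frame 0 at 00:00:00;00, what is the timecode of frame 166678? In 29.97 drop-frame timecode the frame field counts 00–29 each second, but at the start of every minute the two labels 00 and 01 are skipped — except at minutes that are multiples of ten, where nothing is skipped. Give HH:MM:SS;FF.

Ten DF minutes hold 17982 frames, so frame 166678 lies in block 9 (frames 161838–179819) with 4840 frames into that block.
The block's first minute is 1800 frames and the rest 1798 each; 4840 frames reaches minute 2, so 9 × 18 + 2 × 2 = 166 labels have been skipped so far.
Adding those back, label number 166678 + 166 = 166844 at 30 labels/s is 5561 s + 14 f = 1 h 32 min 41 s frame 14, i.e. 01:32:41;14.

01:32:41;14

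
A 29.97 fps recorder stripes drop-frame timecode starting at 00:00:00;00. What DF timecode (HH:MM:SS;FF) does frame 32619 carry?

00:18:08;13

Ten DF minutes hold 17982 frames, so frame 32619 lies in block 1 (frames 17982–35963) with 14637 frames into that block.
The block's first minute is 1800 frames and the rest 1798 each; 14637 frames reaches minute 8, so 1 × 18 + 8 × 2 = 34 labels have been skipped so far.
Adding those back, label number 32619 + 34 = 32653 at 30 labels/s is 1088 s + 13 f = 0 h 18 min 8 s frame 13, i.e. 00:18:08;13.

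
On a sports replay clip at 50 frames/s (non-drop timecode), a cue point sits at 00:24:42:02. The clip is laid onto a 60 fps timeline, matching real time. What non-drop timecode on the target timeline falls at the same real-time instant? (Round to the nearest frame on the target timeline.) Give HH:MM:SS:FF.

00:24:42:02

Source frame index: (0×3600 + 24×60 + 42) × 50 + 2 = 74102.
Real time: 74102 / (50) = 37051/25 s.
Target frame: (37051/25) × (60) = 444612/5 ≈ 88922.400 → 88922.
At 60 labels/s: frame 88922 → 00:24:42:02.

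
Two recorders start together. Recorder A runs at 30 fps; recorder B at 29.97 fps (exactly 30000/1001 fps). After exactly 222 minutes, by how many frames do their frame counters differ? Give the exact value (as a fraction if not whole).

399600/1001 frames

222 min = 13320 s.
A emits 30 × 13320 = 399600 frames; B emits 30000/1001 × 13320 = 399600000/1001.
Difference = 399600/1001 frames (≈ 399.2008); B is behind A.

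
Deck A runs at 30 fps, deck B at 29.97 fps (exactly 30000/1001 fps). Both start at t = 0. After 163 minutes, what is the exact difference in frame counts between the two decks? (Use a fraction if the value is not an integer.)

293400/1001 frames

163 min = 9780 s.
A emits 30 × 9780 = 293400 frames; B emits 30000/1001 × 9780 = 293400000/1001.
Difference = 293400/1001 frames (≈ 293.1069); B is behind A.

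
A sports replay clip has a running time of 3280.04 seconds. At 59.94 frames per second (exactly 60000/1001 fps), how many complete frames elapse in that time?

Frames = 3280.04 × 60000/1001 = 196802400/1001 ≈ 196605.7942.
Complete frames: 196605.

196605 frames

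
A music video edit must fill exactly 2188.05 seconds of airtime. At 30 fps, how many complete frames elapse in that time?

65641 frames

Frames = 2188.05 × 30 = 131283/2 ≈ 65641.5000.
Complete frames: 65641.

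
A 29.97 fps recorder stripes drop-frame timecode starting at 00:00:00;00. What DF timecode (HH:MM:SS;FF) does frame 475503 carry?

Ten DF minutes hold 17982 frames, so frame 475503 lies in block 26 (frames 467532–485513) with 7971 frames into that block.
The block's first minute is 1800 frames and the rest 1798 each; 7971 frames reaches minute 4, so 26 × 18 + 4 × 2 = 476 labels have been skipped so far.
Adding those back, label number 475503 + 476 = 475979 at 30 labels/s is 15865 s + 29 f = 4 h 24 min 25 s frame 29, i.e. 04:24:25;29.

04:24:25;29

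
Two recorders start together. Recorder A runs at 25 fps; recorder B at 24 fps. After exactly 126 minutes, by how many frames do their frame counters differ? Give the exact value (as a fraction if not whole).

126 min = 7560 s.
A emits 25 × 7560 = 189000 frames; B emits 24 × 7560 = 181440.
Difference = 7560 frames; B is behind A.

7560 frames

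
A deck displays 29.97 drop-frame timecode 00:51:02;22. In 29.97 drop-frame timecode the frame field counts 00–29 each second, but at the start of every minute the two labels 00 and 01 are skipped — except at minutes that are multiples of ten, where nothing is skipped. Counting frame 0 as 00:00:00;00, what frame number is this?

As if non-drop at 30 labels/s: (0 × 3600 + 51 × 60 + 2) × 30 + 22 = 91882.
Minute boundaries passed: 51; those not divisible by 10: 51 − 5 = 46; dropped labels = 2 × 46 = 92.
Actual frame index = 91882 − 92 = 91790.

91790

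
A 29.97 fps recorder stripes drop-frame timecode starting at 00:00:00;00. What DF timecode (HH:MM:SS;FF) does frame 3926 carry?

00:02:11;00

Each 10-minute DF block holds 10 × 60 × 30 − 9 × 2 = 17982 frames. 3926 ÷ 17982 → 0 full blocks, remainder 3926.
Within the partial block the first minute is 1800 frames and each further minute 1798, so 2 further minute boundaries passed. Total skipped labels = 18 × 0 + 2 × 2 = 4.
Non-drop label index = 3926 + 4 = 3930; at 30 labels/s that is 00:02:11:00, i.e. DF 00:02:11;00.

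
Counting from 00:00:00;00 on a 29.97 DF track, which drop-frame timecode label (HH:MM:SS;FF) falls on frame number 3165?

Ten DF minutes hold 17982 frames, so frame 3165 lies in block 0 (frames 0–17981) with 3165 frames into that block.
The block's first minute is 1800 frames and the rest 1798 each; 3165 frames reaches minute 1, so 0 × 18 + 1 × 2 = 2 labels have been skipped so far.
Adding those back, label number 3165 + 2 = 3167 at 30 labels/s is 105 s + 17 f = 0 h 1 min 45 s frame 17, i.e. 00:01:45;17.

00:01:45;17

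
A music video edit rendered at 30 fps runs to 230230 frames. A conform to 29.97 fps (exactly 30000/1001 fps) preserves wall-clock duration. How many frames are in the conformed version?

Target frames = source frames × (target rate / source rate) = 230230 × (30000/1001)/(30) = 230230 × 1000/1001 = 230000.

230000 frames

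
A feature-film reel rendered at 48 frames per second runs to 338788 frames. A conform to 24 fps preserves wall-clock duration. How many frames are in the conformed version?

Frames at target rate = 338788 × (24) / (48) = 169394.

169394 frames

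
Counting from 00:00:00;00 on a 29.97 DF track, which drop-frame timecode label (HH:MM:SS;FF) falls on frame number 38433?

Each 10-minute DF block holds 10 × 60 × 30 − 9 × 2 = 17982 frames. 38433 ÷ 17982 → 2 full blocks, remainder 2469.
Within the partial block the first minute is 1800 frames and each further minute 1798, so 1 further minute boundary passed. Total skipped labels = 18 × 2 + 2 × 1 = 38.
Non-drop label index = 38433 + 38 = 38471; at 30 labels/s that is 00:21:22:11, i.e. DF 00:21:22;11.

00:21:22;11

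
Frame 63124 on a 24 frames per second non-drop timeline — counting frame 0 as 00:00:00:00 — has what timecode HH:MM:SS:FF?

63124 ÷ 24 = 2630 full seconds, remainder 4 frames.
2630 s = 0 h 43 min 50 s.
Timecode: 00:43:50:04.

00:43:50:04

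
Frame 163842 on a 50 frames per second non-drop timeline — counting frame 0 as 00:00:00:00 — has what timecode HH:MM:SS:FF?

163842 ÷ 50 = 3276 full seconds, remainder 42 frames.
3276 s = 0 h 54 min 36 s.
Timecode: 00:54:36:42.

00:54:36:42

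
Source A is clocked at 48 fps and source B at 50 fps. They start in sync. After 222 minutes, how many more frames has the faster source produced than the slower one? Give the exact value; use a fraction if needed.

26640 frames

222 min = 13320 s.
A emits 48 × 13320 = 639360 frames; B emits 50 × 13320 = 666000.
Difference = 26640 frames; B is ahead of A.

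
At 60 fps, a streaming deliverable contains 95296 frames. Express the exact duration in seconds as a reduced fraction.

23824/15 seconds

Running time = 95296 ÷ (60) = 95296 × 1/60 = 23824/15 s.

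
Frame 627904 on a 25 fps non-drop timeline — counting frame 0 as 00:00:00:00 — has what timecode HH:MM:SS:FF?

627904 ÷ 25 = 25116 full seconds, remainder 4 frames.
25116 s = 6 h 58 min 36 s.
Timecode: 06:58:36:04.

06:58:36:04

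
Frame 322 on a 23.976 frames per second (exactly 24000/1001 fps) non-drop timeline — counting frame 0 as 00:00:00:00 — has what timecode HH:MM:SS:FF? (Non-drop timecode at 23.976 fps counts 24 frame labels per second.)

00:00:13:10

322 ÷ 24 = 13 full seconds, remainder 10 frames.
13 s = 0 h 0 min 13 s.
Timecode: 00:00:13:10.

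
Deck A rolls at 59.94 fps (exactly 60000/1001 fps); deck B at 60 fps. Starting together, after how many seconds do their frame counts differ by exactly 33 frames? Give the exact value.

The gap grows by |60 − 60000/1001| = 60/1001 frames per second.
Time for a 33-frame gap: 33 ÷ (60/1001) = 550.55 s.

550.55 seconds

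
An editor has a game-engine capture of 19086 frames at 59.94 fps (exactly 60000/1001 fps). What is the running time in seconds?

Running time = 19086 / (60000/1001) = 318.4181 s.

318.4181 seconds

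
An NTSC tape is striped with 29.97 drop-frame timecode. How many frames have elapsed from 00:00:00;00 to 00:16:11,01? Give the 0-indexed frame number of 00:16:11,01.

29101

Complete 10-minute blocks: 1, each 17982 frames → 17982.
Remaining 6 whole minutes in the current block: 1800 + 5 × 1798 = 10790 frames.
Within the current minute: 11 × 30 + 1 − 2 = 329 (labels ;00/;01 skipped at this minute). Total = 17982 + 10790 + 329 = 29101.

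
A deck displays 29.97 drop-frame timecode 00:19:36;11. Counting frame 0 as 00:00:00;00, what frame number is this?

35255

Complete 10-minute blocks: 1, each 17982 frames → 17982.
Remaining 9 whole minutes in the current block: 1800 + 8 × 1798 = 16184 frames.
Within the current minute: 36 × 30 + 11 − 2 = 1089 (labels ;00/;01 skipped at this minute). Total = 17982 + 16184 + 1089 = 35255.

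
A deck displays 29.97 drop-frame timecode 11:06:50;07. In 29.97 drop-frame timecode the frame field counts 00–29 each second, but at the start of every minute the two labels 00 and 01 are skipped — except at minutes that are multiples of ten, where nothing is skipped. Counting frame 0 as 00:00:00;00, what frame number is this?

As if non-drop at 30 labels/s: (11 × 3600 + 6 × 60 + 50) × 30 + 7 = 1200307.
Minute boundaries passed: 666; those not divisible by 10: 666 − 66 = 600; dropped labels = 2 × 600 = 1200.
Actual frame index = 1200307 − 1200 = 1199107.

1199107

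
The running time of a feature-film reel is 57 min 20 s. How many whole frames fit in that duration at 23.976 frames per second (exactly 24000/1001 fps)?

82477 frames

57 min 20 s = 3440 s.
Frames = 3440 × 24000/1001 = 82560000/1001 ≈ 82477.5225.
Complete frames: 82477.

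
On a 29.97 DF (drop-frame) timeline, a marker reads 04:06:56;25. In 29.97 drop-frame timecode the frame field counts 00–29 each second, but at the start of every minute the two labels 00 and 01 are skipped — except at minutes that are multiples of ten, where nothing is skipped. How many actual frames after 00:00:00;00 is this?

444061

Complete 10-minute blocks: 24, each 17982 frames → 431568.
Remaining 6 whole minutes in the current block: 1800 + 5 × 1798 = 10790 frames.
Within the current minute: 56 × 30 + 25 − 2 = 1703 (labels ;00/;01 skipped at this minute). Total = 431568 + 10790 + 1703 = 444061.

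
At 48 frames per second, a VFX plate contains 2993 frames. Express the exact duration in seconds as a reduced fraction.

Running time = 2993 ÷ (48) = 2993 × 1/48 = 2993/48 s.

2993/48 seconds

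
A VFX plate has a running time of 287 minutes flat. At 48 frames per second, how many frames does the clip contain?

826560 frames

287 min = 17220 s.
Frames = 17220 × 48 = 826560.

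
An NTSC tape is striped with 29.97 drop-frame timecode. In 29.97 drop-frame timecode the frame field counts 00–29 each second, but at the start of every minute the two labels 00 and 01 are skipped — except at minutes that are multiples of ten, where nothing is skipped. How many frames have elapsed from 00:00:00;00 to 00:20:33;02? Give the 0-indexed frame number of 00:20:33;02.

Complete 10-minute blocks: 2, each 17982 frames → 35964.
Remaining 0 whole minutes in the current block: 0 frames.
Within the current minute: 33 × 30 + 2 = 992. Total = 35964 + 0 + 992 = 36956.

36956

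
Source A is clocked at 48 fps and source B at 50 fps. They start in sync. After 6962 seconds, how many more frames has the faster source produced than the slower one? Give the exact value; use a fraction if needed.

A emits 48 × 6962 = 334176 frames; B emits 50 × 6962 = 348100.
Difference = 13924 frames; B is ahead of A.

13924 frames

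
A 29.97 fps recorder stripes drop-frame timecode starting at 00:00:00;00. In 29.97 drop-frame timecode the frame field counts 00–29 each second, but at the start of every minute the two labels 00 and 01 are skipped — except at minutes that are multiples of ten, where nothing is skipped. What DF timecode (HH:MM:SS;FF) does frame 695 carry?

Each 10-minute DF block holds 10 × 60 × 30 − 9 × 2 = 17982 frames. 695 ÷ 17982 → 0 full blocks, remainder 695.
Within the partial block the first minute is 1800 frames and each further minute 1798, so 0 further minute boundaries passed. Total skipped labels = 18 × 0 + 2 × 0 = 0.
Non-drop label index = 695 + 0 = 695; at 30 labels/s that is 00:00:23:05, i.e. DF 00:00:23;05.

00:00:23;05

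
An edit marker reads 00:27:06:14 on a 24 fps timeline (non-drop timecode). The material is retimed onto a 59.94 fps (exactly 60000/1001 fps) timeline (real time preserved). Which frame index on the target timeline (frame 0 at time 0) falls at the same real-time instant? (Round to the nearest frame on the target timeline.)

Source frame index: (0×3600 + 27×60 + 6) × 24 + 14 = 39038.
Real time: 39038 / (24) = 19519/12 s.
Target frame: (19519/12) × (60000/1001) = 97595000/1001 ≈ 97497.502 → 97498.

frame 97498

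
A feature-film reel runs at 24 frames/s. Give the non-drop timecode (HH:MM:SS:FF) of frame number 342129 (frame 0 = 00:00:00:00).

342129 ÷ 24 = 14255 full seconds, remainder 9 frames.
14255 s = 3 h 57 min 35 s.
Timecode: 03:57:35:09.

03:57:35:09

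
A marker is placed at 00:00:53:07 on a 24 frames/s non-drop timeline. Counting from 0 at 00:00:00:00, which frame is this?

frame 1279

Total seconds to the label: (0 × 3600 + 0 × 60 + 53) = 53.
Frame index = 53 × 24 + 7 = 1279.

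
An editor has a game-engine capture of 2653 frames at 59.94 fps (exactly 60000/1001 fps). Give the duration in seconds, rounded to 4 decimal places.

44.2609 seconds

Running time = 2653 × 1001/60000 = 2655653/60000 s ≈ 44.2609 s.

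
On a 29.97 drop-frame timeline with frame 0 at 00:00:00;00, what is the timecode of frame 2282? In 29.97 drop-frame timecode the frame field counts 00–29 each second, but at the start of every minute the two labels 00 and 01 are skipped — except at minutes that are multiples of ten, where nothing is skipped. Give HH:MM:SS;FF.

00:01:16;04

Each 10-minute DF block holds 10 × 60 × 30 − 9 × 2 = 17982 frames. 2282 ÷ 17982 → 0 full blocks, remainder 2282.
Within the partial block the first minute is 1800 frames and each further minute 1798, so 1 further minute boundary passed. Total skipped labels = 18 × 0 + 2 × 1 = 2.
Non-drop label index = 2282 + 2 = 2284; at 30 labels/s that is 00:01:16:04, i.e. DF 00:01:16;04.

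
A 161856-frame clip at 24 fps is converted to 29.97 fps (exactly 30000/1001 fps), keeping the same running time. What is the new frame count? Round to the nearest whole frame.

Frames at target rate = 161856 × (30000/1001) / (24) = 202320000/1001 ≈ 202117.882.
Nearest whole frame: 202118.

202118 frames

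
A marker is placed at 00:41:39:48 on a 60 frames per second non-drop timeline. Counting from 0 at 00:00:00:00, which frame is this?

Total seconds to the label: (0 × 3600 + 41 × 60 + 39) = 2499.
Frame index = 2499 × 60 + 48 = 149988.

149988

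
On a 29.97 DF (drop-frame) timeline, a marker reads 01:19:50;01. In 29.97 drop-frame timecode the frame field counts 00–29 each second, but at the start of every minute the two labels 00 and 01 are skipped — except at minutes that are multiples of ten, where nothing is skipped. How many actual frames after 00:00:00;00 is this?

Complete 10-minute blocks: 7, each 17982 frames → 125874.
Remaining 9 whole minutes in the current block: 1800 + 8 × 1798 = 16184 frames.
Within the current minute: 50 × 30 + 1 − 2 = 1499 (labels ;00/;01 skipped at this minute). Total = 125874 + 16184 + 1499 = 143557.

143557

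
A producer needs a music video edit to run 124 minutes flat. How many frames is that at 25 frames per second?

124 min = 7440 s.
Frames = 7440 × 25 = 186000.

186000 frames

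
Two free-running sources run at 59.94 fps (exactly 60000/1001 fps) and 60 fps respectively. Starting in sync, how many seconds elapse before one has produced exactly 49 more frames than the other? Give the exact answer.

The gap grows by |60 − 60000/1001| = 60/1001 frames per second.
Time for a 49-frame gap: 49 ÷ (60/1001) = 49049/60 s.

49049/60 seconds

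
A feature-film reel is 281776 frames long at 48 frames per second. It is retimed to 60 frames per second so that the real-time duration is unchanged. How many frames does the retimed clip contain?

Target frames = source frames × (target rate / source rate) = 281776 × (60)/(48) = 281776 × 5/4 = 352220.

352220 frames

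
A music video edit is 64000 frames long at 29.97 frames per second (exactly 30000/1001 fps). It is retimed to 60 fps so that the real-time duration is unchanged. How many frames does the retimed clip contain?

128128 frames

Target frames = source frames × (target rate / source rate) = 64000 × (60)/(30000/1001) = 64000 × 1001/500 = 128128.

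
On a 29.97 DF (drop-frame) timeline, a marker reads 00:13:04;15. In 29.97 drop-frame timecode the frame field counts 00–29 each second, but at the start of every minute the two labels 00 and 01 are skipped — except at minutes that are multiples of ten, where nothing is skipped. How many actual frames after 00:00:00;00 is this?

23511

Complete 10-minute blocks: 1, each 17982 frames → 17982.
Remaining 3 whole minutes in the current block: 1800 + 2 × 1798 = 5396 frames.
Within the current minute: 4 × 30 + 15 − 2 = 133 (labels ;00/;01 skipped at this minute). Total = 17982 + 5396 + 133 = 23511.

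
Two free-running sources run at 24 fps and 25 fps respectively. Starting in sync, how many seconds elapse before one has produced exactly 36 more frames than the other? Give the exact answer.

The gap grows by |25 − 24| = 1 frame per second.
Time for a 36-frame gap: 36 ÷ (1) = 36 s.

36 seconds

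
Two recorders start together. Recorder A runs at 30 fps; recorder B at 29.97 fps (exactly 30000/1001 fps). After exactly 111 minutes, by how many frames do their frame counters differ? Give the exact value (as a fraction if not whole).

199800/1001 frames

111 min = 6660 s.
A emits 30 × 6660 = 199800 frames; B emits 30000/1001 × 6660 = 199800000/1001.
Difference = 199800/1001 frames (≈ 199.6004); B is behind A.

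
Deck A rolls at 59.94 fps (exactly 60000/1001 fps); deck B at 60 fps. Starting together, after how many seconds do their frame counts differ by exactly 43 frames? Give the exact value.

43043/60 seconds

The gap grows by |60 − 60000/1001| = 60/1001 frames per second.
Time for a 43-frame gap: 43 ÷ (60/1001) = 43043/60 s.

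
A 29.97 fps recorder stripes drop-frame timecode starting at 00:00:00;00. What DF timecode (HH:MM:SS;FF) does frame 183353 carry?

Each 10-minute DF block holds 10 × 60 × 30 − 9 × 2 = 17982 frames. 183353 ÷ 17982 → 10 full blocks, remainder 3533.
Within the partial block the first minute is 1800 frames and each further minute 1798, so 1 further minute boundary passed. Total skipped labels = 18 × 10 + 2 × 1 = 182.
Non-drop label index = 183353 + 182 = 183535; at 30 labels/s that is 01:41:57:25, i.e. DF 01:41:57;25.

01:41:57;25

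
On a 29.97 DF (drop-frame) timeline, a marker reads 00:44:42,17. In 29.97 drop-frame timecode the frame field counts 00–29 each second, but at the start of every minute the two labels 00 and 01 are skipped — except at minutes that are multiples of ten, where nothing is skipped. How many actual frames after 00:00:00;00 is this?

80397

Complete 10-minute blocks: 4, each 17982 frames → 71928.
Remaining 4 whole minutes in the current block: 1800 + 3 × 1798 = 7194 frames.
Within the current minute: 42 × 30 + 17 − 2 = 1275 (labels ;00/;01 skipped at this minute). Total = 71928 + 7194 + 1275 = 80397.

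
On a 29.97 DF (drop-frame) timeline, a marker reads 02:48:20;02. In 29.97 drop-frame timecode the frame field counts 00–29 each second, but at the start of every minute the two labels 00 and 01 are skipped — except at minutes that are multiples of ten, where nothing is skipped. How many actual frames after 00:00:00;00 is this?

As if non-drop at 30 labels/s: (2 × 3600 + 48 × 60 + 20) × 30 + 2 = 303002.
Minute boundaries passed: 168; those not divisible by 10: 168 − 16 = 152; dropped labels = 2 × 152 = 304.
Actual frame index = 303002 − 304 = 302698.

302698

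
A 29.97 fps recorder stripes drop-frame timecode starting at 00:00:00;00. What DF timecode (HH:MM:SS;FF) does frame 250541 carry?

02:19:19;23

Each 10-minute DF block holds 10 × 60 × 30 − 9 × 2 = 17982 frames. 250541 ÷ 17982 → 13 full blocks, remainder 16775.
Within the partial block the first minute is 1800 frames and each further minute 1798, so 9 further minute boundaries passed. Total skipped labels = 18 × 13 + 2 × 9 = 252.
Non-drop label index = 250541 + 252 = 250793; at 30 labels/s that is 02:19:19:23, i.e. DF 02:19:19;23.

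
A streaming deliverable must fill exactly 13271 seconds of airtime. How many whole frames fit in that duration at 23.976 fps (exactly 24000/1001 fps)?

Frames = 13271 × 24000/1001 = 318504000/1001 ≈ 318185.8142.
Complete frames: 318185.

318185 frames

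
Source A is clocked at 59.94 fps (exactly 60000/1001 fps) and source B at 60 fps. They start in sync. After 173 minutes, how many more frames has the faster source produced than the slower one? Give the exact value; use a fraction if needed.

173 min = 10380 s.
A emits 60000/1001 × 10380 = 622800000/1001 frames; B emits 60 × 10380 = 622800.
Difference = 622800/1001 frames (≈ 622.1778); B is ahead of A.

622800/1001 frames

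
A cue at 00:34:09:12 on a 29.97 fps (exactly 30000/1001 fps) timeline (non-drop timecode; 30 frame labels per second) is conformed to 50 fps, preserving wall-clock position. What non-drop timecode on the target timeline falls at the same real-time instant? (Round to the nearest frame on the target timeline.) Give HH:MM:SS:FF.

Source frame index: (0×3600 + 34×60 + 9) × 30 + 12 = 61482.
Real time: 61482 / (30000/1001) = 10257247/5000 s.
Target frame: (10257247/5000) × (50) = 10257247/100 ≈ 102572.470 → 102572.
At 50 labels/s: frame 102572 → 00:34:11:22.

00:34:11:22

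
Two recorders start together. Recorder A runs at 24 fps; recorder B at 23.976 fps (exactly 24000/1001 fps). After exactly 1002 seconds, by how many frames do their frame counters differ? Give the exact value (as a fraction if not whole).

24048/1001 frames

A emits 24 × 1002 = 24048 frames; B emits 24000/1001 × 1002 = 24048000/1001.
Difference = 24048/1001 frames (≈ 24.0240); B is behind A.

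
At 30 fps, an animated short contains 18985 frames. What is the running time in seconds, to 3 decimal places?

Running time = 18985 × 1/30 = 3797/6 s ≈ 632.833 s.

632.833 seconds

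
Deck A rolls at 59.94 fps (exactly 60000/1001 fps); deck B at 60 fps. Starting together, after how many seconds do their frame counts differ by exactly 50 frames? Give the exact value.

5005/6 seconds

The gap grows by |60 − 60000/1001| = 60/1001 frames per second.
Time for a 50-frame gap: 50 ÷ (60/1001) = 5005/6 s.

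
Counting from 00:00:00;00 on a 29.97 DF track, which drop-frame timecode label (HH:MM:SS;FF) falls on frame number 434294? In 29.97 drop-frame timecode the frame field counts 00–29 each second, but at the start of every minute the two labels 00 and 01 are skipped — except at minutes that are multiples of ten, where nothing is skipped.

Each 10-minute DF block holds 10 × 60 × 30 − 9 × 2 = 17982 frames. 434294 ÷ 17982 → 24 full blocks, remainder 2726.
Within the partial block the first minute is 1800 frames and each further minute 1798, so 1 further minute boundary passed. Total skipped labels = 18 × 24 + 2 × 1 = 434.
Non-drop label index = 434294 + 434 = 434728; at 30 labels/s that is 04:01:30:28, i.e. DF 04:01:30;28.

04:01:30;28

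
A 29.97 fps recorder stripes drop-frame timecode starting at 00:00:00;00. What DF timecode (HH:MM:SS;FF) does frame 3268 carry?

Ten DF minutes hold 17982 frames, so frame 3268 lies in block 0 (frames 0–17981) with 3268 frames into that block.
The block's first minute is 1800 frames and the rest 1798 each; 3268 frames reaches minute 1, so 0 × 18 + 1 × 2 = 2 labels have been skipped so far.
Adding those back, label number 3268 + 2 = 3270 at 30 labels/s is 109 s + 0 f = 0 h 1 min 49 s frame 0, i.e. 00:01:49;00.

00:01:49;00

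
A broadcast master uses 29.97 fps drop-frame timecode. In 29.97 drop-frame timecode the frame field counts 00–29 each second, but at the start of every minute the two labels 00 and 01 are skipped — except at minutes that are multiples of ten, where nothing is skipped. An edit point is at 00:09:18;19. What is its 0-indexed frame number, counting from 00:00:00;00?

Complete 10-minute blocks: 0, each 17982 frames → 0.
Remaining 9 whole minutes in the current block: 1800 + 8 × 1798 = 16184 frames.
Within the current minute: 18 × 30 + 19 − 2 = 557 (labels ;00/;01 skipped at this minute). Total = 0 + 16184 + 557 = 16741.

16741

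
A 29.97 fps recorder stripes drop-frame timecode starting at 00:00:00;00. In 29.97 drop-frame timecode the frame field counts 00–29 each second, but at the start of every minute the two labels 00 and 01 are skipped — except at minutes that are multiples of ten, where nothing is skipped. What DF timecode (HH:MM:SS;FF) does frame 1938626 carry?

Ten DF minutes hold 17982 frames, so frame 1938626 lies in block 107 (frames 1924074–1942055) with 14552 frames into that block.
The block's first minute is 1800 frames and the rest 1798 each; 14552 frames reaches minute 8, so 107 × 18 + 8 × 2 = 1942 labels have been skipped so far.
Adding those back, label number 1938626 + 1942 = 1940568 at 30 labels/s is 64685 s + 18 f = 17 h 58 min 5 s frame 18, i.e. 17:58:05;18.

17:58:05;18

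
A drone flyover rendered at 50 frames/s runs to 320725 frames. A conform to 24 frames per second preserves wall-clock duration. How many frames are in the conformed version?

Target frames = source frames × (target rate / source rate) = 320725 × (24)/(50) = 320725 × 12/25 = 153948.

153948 frames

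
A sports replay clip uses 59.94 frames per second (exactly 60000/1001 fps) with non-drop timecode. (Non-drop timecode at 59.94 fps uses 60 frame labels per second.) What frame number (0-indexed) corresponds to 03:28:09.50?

Total seconds to the label: (3 × 3600 + 28 × 60 + 9) = 12489.
Frame index = 12489 × 60 + 50 = 749390.

749390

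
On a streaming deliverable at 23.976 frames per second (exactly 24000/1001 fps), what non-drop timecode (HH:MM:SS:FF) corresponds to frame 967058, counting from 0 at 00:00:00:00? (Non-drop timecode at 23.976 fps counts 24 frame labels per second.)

11:11:34:02

967058 ÷ 24 = 40294 full seconds, remainder 2 frames.
40294 s = 11 h 11 min 34 s.
Timecode: 11:11:34:02.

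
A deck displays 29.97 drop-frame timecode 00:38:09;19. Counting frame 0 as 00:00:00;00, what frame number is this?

68619

Complete 10-minute blocks: 3, each 17982 frames → 53946.
Remaining 8 whole minutes in the current block: 1800 + 7 × 1798 = 14386 frames.
Within the current minute: 9 × 30 + 19 − 2 = 287 (labels ;00/;01 skipped at this minute). Total = 53946 + 14386 + 287 = 68619.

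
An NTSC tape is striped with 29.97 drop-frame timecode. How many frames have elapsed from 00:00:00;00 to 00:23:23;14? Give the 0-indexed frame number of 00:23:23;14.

42062

As if non-drop at 30 labels/s: (0 × 3600 + 23 × 60 + 23) × 30 + 14 = 42104.
Minute boundaries passed: 23; those not divisible by 10: 23 − 2 = 21; dropped labels = 2 × 21 = 42.
Actual frame index = 42104 − 42 = 42062.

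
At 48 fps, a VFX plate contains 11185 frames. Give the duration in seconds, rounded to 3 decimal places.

Running time = 11185 × 1/48 = 11185/48 s ≈ 233.021 s.

233.021 seconds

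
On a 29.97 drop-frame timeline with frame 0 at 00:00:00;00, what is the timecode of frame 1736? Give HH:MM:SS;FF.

Each 10-minute DF block holds 10 × 60 × 30 − 9 × 2 = 17982 frames. 1736 ÷ 17982 → 0 full blocks, remainder 1736.
Within the partial block the first minute is 1800 frames and each further minute 1798, so 0 further minute boundaries passed. Total skipped labels = 18 × 0 + 2 × 0 = 0.
Non-drop label index = 1736 + 0 = 1736; at 30 labels/s that is 00:00:57:26, i.e. DF 00:00:57;26.

00:00:57;26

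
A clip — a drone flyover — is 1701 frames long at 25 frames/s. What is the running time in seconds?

68.04 seconds

Running time = 1701 / (25) = 68.04 s.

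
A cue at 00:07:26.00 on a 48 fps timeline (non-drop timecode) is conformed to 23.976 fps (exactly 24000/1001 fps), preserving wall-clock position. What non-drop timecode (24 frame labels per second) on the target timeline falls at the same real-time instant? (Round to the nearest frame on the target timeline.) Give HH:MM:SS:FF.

00:07:25:13

Source frame index: (0×3600 + 7×60 + 26) × 48 + 0 = 21408.
Real time: 21408 / (48) = 446 s.
Target frame: (446) × (24000/1001) = 10704000/1001 ≈ 10693.307 → 10693.
At 24 labels/s: frame 10693 → 00:07:25:13.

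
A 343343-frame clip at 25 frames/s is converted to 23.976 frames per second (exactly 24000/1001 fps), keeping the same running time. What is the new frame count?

Target frames = source frames × (target rate / source rate) = 343343 × (24000/1001)/(25) = 343343 × 960/1001 = 329280.

329280 frames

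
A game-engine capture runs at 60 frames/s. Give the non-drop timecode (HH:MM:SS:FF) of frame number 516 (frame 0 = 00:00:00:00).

516 ÷ 60 = 8 full seconds, remainder 36 frames.
8 s = 0 h 0 min 8 s.
Timecode: 00:00:08:36.

00:00:08:36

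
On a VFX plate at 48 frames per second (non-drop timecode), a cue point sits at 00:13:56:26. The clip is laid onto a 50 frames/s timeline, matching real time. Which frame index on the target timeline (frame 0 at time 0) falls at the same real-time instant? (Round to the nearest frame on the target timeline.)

frame 41827

Source frame index: (0×3600 + 13×60 + 56) × 48 + 26 = 40154.
Real time: 40154 / (48) = 20077/24 s.
Target frame: (20077/24) × (50) = 501925/12 ≈ 41827.083 → 41827.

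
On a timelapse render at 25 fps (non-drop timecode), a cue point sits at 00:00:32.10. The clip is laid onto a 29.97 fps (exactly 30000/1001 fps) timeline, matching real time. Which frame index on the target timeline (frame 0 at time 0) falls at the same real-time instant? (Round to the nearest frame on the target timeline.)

frame 971

Source frame index: (0×3600 + 0×60 + 32) × 25 + 10 = 810.
Real time: 810 / (25) = 162/5 s.
Target frame: (162/5) × (30000/1001) = 972000/1001 ≈ 971.029 → 971.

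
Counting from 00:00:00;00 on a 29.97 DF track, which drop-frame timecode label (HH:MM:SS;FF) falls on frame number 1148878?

10:38:54;08

Each 10-minute DF block holds 10 × 60 × 30 − 9 × 2 = 17982 frames. 1148878 ÷ 17982 → 63 full blocks, remainder 16012.
Within the partial block the first minute is 1800 frames and each further minute 1798, so 8 further minute boundaries passed. Total skipped labels = 18 × 63 + 2 × 8 = 1150.
Non-drop label index = 1148878 + 1150 = 1150028; at 30 labels/s that is 10:38:54:08, i.e. DF 10:38:54;08.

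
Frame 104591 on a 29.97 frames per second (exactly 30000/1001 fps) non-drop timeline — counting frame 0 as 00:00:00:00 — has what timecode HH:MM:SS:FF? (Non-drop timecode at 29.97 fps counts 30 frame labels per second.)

00:58:06:11

104591 ÷ 30 = 3486 full seconds, remainder 11 frames.
3486 s = 0 h 58 min 6 s.
Timecode: 00:58:06:11.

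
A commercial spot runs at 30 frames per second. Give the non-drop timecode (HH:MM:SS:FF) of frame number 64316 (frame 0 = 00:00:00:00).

00:35:43:26

64316 ÷ 30 = 2143 full seconds, remainder 26 frames.
2143 s = 0 h 35 min 43 s.
Timecode: 00:35:43:26.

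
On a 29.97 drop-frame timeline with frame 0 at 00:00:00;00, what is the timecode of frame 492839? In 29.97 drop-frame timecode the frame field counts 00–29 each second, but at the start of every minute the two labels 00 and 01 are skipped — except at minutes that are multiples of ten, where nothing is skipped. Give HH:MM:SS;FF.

04:34:04;13

Ten DF minutes hold 17982 frames, so frame 492839 lies in block 27 (frames 485514–503495) with 7325 frames into that block.
The block's first minute is 1800 frames and the rest 1798 each; 7325 frames reaches minute 4, so 27 × 18 + 4 × 2 = 494 labels have been skipped so far.
Adding those back, label number 492839 + 494 = 493333 at 30 labels/s is 16444 s + 13 f = 4 h 34 min 4 s frame 13, i.e. 04:34:04;13.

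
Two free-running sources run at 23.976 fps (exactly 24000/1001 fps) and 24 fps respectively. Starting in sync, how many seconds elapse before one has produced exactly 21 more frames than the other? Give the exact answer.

The gap grows by |24 − 24000/1001| = 24/1001 frames per second.
Time for a 21-frame gap: 21 ÷ (24/1001) = 875.875 s.

875.875 seconds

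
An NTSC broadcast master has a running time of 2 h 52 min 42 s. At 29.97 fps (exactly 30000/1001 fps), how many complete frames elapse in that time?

2 h 52 min 42 s = 10362 s.
Frames = 10362 × 30000/1001 = 28260000/91 ≈ 310549.4505.
Complete frames: 310549.

310549 frames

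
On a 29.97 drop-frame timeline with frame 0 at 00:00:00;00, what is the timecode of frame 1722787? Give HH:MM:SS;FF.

15:58:03;23

Ten DF minutes hold 17982 frames, so frame 1722787 lies in block 95 (frames 1708290–1726271) with 14497 frames into that block.
The block's first minute is 1800 frames and the rest 1798 each; 14497 frames reaches minute 8, so 95 × 18 + 8 × 2 = 1726 labels have been skipped so far.
Adding those back, label number 1722787 + 1726 = 1724513 at 30 labels/s is 57483 s + 23 f = 15 h 58 min 3 s frame 23, i.e. 15:58:03;23.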